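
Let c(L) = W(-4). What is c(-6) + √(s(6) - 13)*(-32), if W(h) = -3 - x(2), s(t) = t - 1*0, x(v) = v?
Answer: -5 - 32*I*√7 ≈ -5.0 - 84.664*I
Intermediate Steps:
s(t) = t (s(t) = t + 0 = t)
W(h) = -5 (W(h) = -3 - 1*2 = -3 - 2 = -5)
c(L) = -5
c(-6) + √(s(6) - 13)*(-32) = -5 + √(6 - 13)*(-32) = -5 + √(-7)*(-32) = -5 + (I*√7)*(-32) = -5 - 32*I*√7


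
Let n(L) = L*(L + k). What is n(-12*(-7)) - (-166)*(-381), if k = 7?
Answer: -55602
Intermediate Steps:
n(L) = L*(7 + L) (n(L) = L*(L + 7) = L*(7 + L))
n(-12*(-7)) - (-166)*(-381) = (-12*(-7))*(7 - 12*(-7)) - (-166)*(-381) = 84*(7 + 84) - 1*63246 = 84*91 - 63246 = 7644 - 63246 = -55602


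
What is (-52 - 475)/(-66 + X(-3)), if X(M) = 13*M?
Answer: 527/105 ≈ 5.0191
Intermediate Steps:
(-52 - 475)/(-66 + X(-3)) = (-52 - 475)/(-66 + 13*(-3)) = -527/(-66 - 39) = -527/(-105) = -527*(-1/105) = 527/105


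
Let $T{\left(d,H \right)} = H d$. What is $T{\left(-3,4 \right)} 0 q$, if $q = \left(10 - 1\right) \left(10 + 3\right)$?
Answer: $0$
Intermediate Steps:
$q = 117$ ($q = 9 \cdot 13 = 117$)
$T{\left(-3,4 \right)} 0 q = 4 \left(-3\right) 0 \cdot 117 = \left(-12\right) 0 \cdot 117 = 0 \cdot 117 = 0$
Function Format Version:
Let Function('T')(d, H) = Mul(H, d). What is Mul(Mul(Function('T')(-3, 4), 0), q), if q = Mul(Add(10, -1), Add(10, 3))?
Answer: 0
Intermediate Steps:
q = 117 (q = Mul(9, 13) = 117)
Mul(Mul(Function('T')(-3, 4), 0), q) = Mul(Mul(Mul(4, -3), 0), 117) = Mul(Mul(-12, 0), 117) = Mul(0, 117) = 0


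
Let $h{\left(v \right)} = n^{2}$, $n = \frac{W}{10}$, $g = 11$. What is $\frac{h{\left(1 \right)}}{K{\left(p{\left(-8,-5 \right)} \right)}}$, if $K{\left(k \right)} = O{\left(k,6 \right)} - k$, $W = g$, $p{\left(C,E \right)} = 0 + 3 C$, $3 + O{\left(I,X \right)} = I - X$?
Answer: $- \frac{121}{900} \approx -0.13444$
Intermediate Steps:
$O{\left(I,X \right)} = -3 + I - X$ ($O{\left(I,X \right)} = -3 + \left(I - X\right) = -3 + I - X$)
$p{\left(C,E \right)} = 3 C$
$W = 11$
$n = \frac{11}{10} \approx 1.1$
$K{\left(k \right)} = -9$ ($K{\left(k \right)} = \left(-3 + k - 6\right) - k = \left(-9 + k\right) - k = -9$)
$h{\left(v \right)} = \frac{121}{100}$ ($h{\left(v \right)} = \left(\frac{11}{10}\right)^{2} = \frac{121}{100}$)
$\frac{h{\left(1 \right)}}{K{\left(p{\left(-8,-5 \right)} \right)}} = \frac{121}{100 \left(-9\right)} = \frac{121}{100} \left(- \frac{1}{9}\right) = - \frac{121}{900}$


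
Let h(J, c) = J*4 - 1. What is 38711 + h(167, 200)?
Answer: 39378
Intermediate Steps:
h(J, c) = -1 + 4*J (h(J, c) = 4*J - 1 = -1 + 4*J)
38711 + h(167, 200) = 38711 + (-1 + 4*167) = 38711 + (-1 + 668) = 38711 + 667 = 39378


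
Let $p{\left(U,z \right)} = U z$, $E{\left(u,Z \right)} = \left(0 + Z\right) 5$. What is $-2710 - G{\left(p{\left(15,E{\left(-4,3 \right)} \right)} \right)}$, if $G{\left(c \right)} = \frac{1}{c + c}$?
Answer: $- \frac{1219501}{450} \approx -2710.0$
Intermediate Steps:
$E{\left(u,Z \right)} = 5 Z$ ($E{\left(u,Z \right)} = Z 5 = 5 Z$)
$G{\left(c \right)} = \frac{1}{2 c}$
$-2710 - G{\left(p{\left(15,E{\left(-4,3 \right)} \right)} \right)} = -2710 - \frac{1}{2 \cdot 15 \cdot 5 \cdot 3} = -2710 - \frac{1}{2 \cdot 15 \cdot 15} = -2710 - \frac{1}{2 \cdot 225} = -2710 - \frac{1}{2} \cdot \frac{1}{225} = -2710 - \frac{1}{450} = - \frac{1219501}{450}$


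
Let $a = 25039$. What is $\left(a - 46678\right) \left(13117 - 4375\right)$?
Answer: $-189168138$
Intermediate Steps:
$\left(a - 46678\right) \left(13117 - 4375\right) = \left(25039 - 46678\right) \left(13117 - 4375\right) = \left(-21639\right) 8742 = -189168138$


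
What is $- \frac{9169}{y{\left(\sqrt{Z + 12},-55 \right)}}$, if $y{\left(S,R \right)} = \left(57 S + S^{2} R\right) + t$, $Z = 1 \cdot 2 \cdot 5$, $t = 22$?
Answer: $\frac{55014}{6767} + \frac{174211 \sqrt{22}}{446622} \approx 9.9593$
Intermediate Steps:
$Z = 10$ ($Z = 2 \cdot 5 = 10$)
$y{\left(S,R \right)} = 22 + 57 S + R S^{2}$ ($y{\left(S,R \right)} = \left(57 S + S^{2} R\right) + 22 = \left(57 S + R S^{2}\right) + 22 = 22 + 57 S + R S^{2}$)
$- \frac{9169}{y{\left(\sqrt{Z + 12},-55 \right)}} = - \frac{9169}{22 + 57 \sqrt{10 + 12} - 55 \left(\sqrt{10 + 12}\right)^{2}} = - \frac{9169}{22 + 57 \sqrt{22} - 55 \left(\sqrt{22}\right)^{2}} = - \frac{9169}{22 + 57 \sqrt{22} - 1210} = - \frac{9169}{-1188 + 57 \sqrt{22}}$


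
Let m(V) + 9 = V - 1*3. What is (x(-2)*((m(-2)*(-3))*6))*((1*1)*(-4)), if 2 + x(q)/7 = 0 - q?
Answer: 0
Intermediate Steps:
x(q) = -14 - 7*q (x(q) = -14 + 7*(0 - q) = -14 + 7*(-q) = -14 - 7*q)
m(V) = -12 + V (m(V) = -9 + (V - 1*3) = -9 + (V - 3) = -9 + (-3 + V) = -12 + V)
(x(-2)*((m(-2)*(-3))*6))*((1*1)*(-4)) = ((-14 - 7*(-2))*(((-12 - 2)*(-3))*6))*((1*1)*(-4)) = ((-14 + 14)*(-14*(-3)*6))*(1*(-4)) = (0*(42*6))*(-4) = (0*252)*(-4) = 0*(-4) = 0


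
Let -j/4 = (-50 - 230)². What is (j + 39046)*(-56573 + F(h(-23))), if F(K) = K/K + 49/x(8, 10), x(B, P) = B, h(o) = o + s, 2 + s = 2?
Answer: 62121548979/4 ≈ 1.5530e+10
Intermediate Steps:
s = 0 (s = -2 + 2 = 0)
h(o) = o (h(o) = o + 0 = o)
j = -313600 (j = -4*(-50 - 230)² = -4*(-280)² = -4*78400 = -313600)
F(K) = 57/8 (F(K) = K/K + 49/8 = 1 + 49*(⅛) = 1 + 49/8 = 57/8)
(j + 39046)*(-56573 + F(h(-23))) = (-313600 + 39046)*(-56573 + 57/8) = -274554*(-452527/8) = 62121548979/4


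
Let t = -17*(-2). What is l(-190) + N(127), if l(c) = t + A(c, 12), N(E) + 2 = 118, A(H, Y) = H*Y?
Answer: -2130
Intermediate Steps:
N(E) = 116 (N(E) = -2 + 118 = 116)
t = 34
l(c) = 34 + 12*c (l(c) = 34 + c*12 = 34 + 12*c)
l(-190) + N(127) = (34 + 12*(-190)) + 116 = (34 - 2280) + 116 = -2246 + 116 = -2130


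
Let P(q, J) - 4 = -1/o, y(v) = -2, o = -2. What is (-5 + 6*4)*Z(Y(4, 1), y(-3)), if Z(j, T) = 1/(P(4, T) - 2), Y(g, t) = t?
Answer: 38/5 ≈ 7.6000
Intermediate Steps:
P(q, J) = 9/2 (P(q, J) = 4 - 1/(-2) = 4 - 1*(-½) = 4 + ½ = 9/2)
Z(j, T) = ⅖ (Z(j, T) = 1/(9/2 - 2) = 1/(5/2) = ⅖)
(-5 + 6*4)*Z(Y(4, 1), y(-3)) = (-5 + 6*4)*(⅖) = (-5 + 24)*(⅖) = 19*(⅖) = 38/5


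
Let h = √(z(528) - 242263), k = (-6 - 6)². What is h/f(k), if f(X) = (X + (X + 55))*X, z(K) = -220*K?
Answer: I*√358423/49392 ≈ 0.012121*I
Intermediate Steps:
k = 144 (k = (-12)² = 144)
f(X) = X*(55 + 2*X) (f(X) = (X + (55 + X))*X = (55 + 2*X)*X = X*(55 + 2*X))
h = I*√358423 (h = √(-220*528 - 242263) = √(-116160 - 242263) = √(-358423) = I*√358423 ≈ 598.68*I)
h/f(k) = (I*√358423)/((144*(55 + 2*144))) = (I*√358423)/((144*(55 + 288))) = (I*√358423)/((144*343)) = (I*√358423)/49392 = (I*√358423)*(1/49392) = I*√358423/49392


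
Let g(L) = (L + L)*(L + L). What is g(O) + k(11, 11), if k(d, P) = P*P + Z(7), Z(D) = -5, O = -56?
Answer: 12660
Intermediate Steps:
g(L) = 4*L² (g(L) = (2*L)*(2*L) = 4*L²)
k(d, P) = -5 + P² (k(d, P) = P*P - 5 = P² - 5 = -5 + P²)
g(O) + k(11, 11) = 4*(-56)² + (-5 + 11²) = 4*3136 + (-5 + 121) = 12544 + 116 = 12660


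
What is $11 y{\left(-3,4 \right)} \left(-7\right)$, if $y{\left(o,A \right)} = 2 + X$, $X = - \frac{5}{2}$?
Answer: $\frac{77}{2} \approx 38.5$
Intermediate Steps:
$X = - \frac{5}{2}$ ($X = \left(-5\right) \frac{1}{2} = - \frac{5}{2} \approx -2.5$)
$y{\left(o,A \right)} = - \frac{1}{2}$ ($y{\left(o,A \right)} = 2 - \frac{5}{2} = - \frac{1}{2}$)
$11 y{\left(-3,4 \right)} \left(-7\right) = 11 \left(- \frac{1}{2}\right) \left(-7\right) = \left(- \frac{11}{2}\right) \left(-7\right) = \frac{77}{2}$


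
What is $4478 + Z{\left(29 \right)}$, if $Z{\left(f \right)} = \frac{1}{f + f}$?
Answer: $\frac{259725}{58} \approx 4478.0$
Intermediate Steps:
$Z{\left(f \right)} = \frac{1}{2 f}$
$4478 + Z{\left(29 \right)} = 4478 + \frac{1}{2 \cdot 29} = 4478 + \frac{1}{2} \cdot \frac{1}{29} = 4478 + \frac{1}{58} = \frac{259725}{58}$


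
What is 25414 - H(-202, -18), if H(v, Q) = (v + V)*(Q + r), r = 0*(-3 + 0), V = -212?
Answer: 17962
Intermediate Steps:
r = 0 (r = 0*(-3) = 0)
H(v, Q) = Q*(-212 + v) (H(v, Q) = (v - 212)*(Q + 0) = (-212 + v)*Q = Q*(-212 + v))
25414 - H(-202, -18) = 25414 - (-18)*(-212 - 202) = 25414 - (-18)*(-414) = 25414 - 1*7452 = 25414 - 7452 = 17962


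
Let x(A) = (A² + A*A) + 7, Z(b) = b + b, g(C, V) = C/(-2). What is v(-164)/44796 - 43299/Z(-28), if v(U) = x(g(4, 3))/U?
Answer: 13254083659/17141936 ≈ 773.20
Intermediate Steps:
g(C, V) = -C/2 (g(C, V) = C*(-½) = -C/2)
Z(b) = 2*b
x(A) = 7 + 2*A² (x(A) = (A² + A²) + 7 = 2*A² + 7 = 7 + 2*A²)
v(U) = 15/U (v(U) = (7 + 2*(-½*4)²)/U = (7 + 2*(-2)²)/U = (7 + 2*4)/U = (7 + 8)/U = 15/U)
v(-164)/44796 - 43299/Z(-28) = (15/(-164))/44796 - 43299/(2*(-28)) = (15*(-1/164))*(1/44796) - 43299/(-56) = -15/164*1/44796 - 43299*(-1/56) = -5/2448848 + 43299/56 = 13254083659/17141936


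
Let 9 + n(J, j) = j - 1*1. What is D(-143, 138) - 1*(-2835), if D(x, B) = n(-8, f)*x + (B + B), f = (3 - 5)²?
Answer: 3969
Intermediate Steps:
f = 4 (f = (-2)² = 4)
n(J, j) = -10 + j (n(J, j) = -9 + (j - 1*1) = -9 + (j - 1) = -9 + (-1 + j) = -10 + j)
D(x, B) = -6*x + 2*B (D(x, B) = (-10 + 4)*x + (B + B) = -6*x + 2*B)
D(-143, 138) - 1*(-2835) = (-6*(-143) + 2*138) - 1*(-2835) = (858 + 276) + 2835 = 1134 + 2835 = 3969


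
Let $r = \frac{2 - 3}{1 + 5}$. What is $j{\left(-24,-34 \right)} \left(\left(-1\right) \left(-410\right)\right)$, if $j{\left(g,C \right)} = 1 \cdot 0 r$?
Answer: $0$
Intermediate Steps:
$r = - \frac{1}{6} \approx -0.16667$
$j{\left(g,C \right)} = 0$ ($j{\left(g,C \right)} = 1 \cdot 0 \left(- \frac{1}{6}\right) = 0 \left(- \frac{1}{6}\right) = 0$)
$j{\left(-24,-34 \right)} \left(\left(-1\right) \left(-410\right)\right) = 0 \left(\left(-1\right) \left(-410\right)\right) = 0 \cdot 410 = 0$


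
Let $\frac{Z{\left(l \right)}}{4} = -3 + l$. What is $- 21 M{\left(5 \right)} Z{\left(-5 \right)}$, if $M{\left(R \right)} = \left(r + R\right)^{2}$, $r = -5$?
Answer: $0$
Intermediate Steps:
$Z{\left(l \right)} = -12 + 4 l$ ($Z{\left(l \right)} = 4 \left(-3 + l\right) = -12 + 4 l$)
$M{\left(R \right)} = \left(-5 + R\right)^{2}$
$- 21 M{\left(5 \right)} Z{\left(-5 \right)} = - 21 \left(-5 + 5\right)^{2} \left(-12 + 4 \left(-5\right)\right) = - 21 \cdot 0^{2} \left(-12 - 20\right) = \left(-21\right) 0 \left(-32\right) = 0 \left(-32\right) = 0$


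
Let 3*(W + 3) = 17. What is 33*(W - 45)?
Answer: -1397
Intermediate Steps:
W = 8/3 (W = -3 + (⅓)*17 = -3 + 17/3 = 8/3 ≈ 2.6667)
33*(W - 45) = 33*(8/3 - 45) = 33*(-127/3) = -1397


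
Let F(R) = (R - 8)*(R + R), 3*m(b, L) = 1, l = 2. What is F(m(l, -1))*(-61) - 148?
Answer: 1474/9 ≈ 163.78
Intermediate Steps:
m(b, L) = ⅓ (m(b, L) = (⅓)*1 = ⅓)
F(R) = 2*R*(-8 + R) (F(R) = (-8 + R)*(2*R) = 2*R*(-8 + R))
F(m(l, -1))*(-61) - 148 = (2*(⅓)*(-8 + ⅓))*(-61) - 148 = (2*(⅓)*(-23/3))*(-61) - 148 = -46/9*(-61) - 148 = 2806/9 - 148 = 1474/9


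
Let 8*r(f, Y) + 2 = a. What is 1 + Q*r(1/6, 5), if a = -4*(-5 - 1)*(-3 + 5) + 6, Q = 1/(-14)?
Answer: 15/28 ≈ 0.53571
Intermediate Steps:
Q = -1/14 ≈ -0.071429
a = 54 (a = -(-24)*2 + 6 = -4*(-12) + 6 = 48 + 6 = 54)
r(f, Y) = 13/2 (r(f, Y) = -1/4 + (1/8)*54 = -1/4 + 27/4 = 13/2)
1 + Q*r(1/6, 5) = 1 - 1/14*13/2 = 1 - 13/28 = 15/28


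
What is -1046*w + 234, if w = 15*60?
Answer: -941166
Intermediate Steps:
w = 900
-1046*w + 234 = -1046*900 + 234 = -941400 + 234 = -941166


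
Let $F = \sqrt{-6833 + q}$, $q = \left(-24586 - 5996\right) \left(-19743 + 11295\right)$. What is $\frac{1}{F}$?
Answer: $\frac{\sqrt{5272447}}{36907129} \approx 6.2215 \cdot 10^{-5}$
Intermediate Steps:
$q = 258356736$ ($q = \left(-30582\right) \left(-8448\right) = 258356736$)
$F = 7 \sqrt{5272447}$ ($F = \sqrt{-6833 + 258356736} = \sqrt{258349903} = 7 \sqrt{5272447} \approx 16073.0$)
$\frac{1}{F} = \frac{1}{7 \sqrt{5272447}} = \frac{\sqrt{5272447}}{36907129}$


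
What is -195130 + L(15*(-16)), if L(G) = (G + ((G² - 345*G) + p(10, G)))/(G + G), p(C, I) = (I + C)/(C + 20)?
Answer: -281407657/1440 ≈ -1.9542e+5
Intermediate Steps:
p(C, I) = (C + I)/(20 + C)
L(G) = (⅓ + G² - 10319*G/30)/(2*G) (L(G) = (G + ((G² - 345*G) + (10 + G)/(20 + 10)))/(G + G) = (G + ((G² - 345*G) + (10 + G)/30))/((2*G)) = (G + ((G² - 345*G) + (10 + G)/30))*(1/(2*G)) = (G + ((G² - 345*G) + (⅓ + G/30)))*(1/(2*G)) = (G + (⅓ + G² - 10349*G/30))*(1/(2*G)) = (⅓ + G² - 10319*G/30)*(1/(2*G)) = (⅓ + G² - 10319*G/30)/(2*G))
-195130 + L(15*(-16)) = -195130 + (-10319/60 + (15*(-16))/2 + 1/(6*((15*(-16))))) = -195130 + (-10319/60 + (½)*(-240) + (⅙)/(-240)) = -195130 + (-10319/60 - 120 + (⅙)*(-1/240)) = -195130 + (-10319/60 - 120 - 1/1440) = -195130 - 420457/1440 = -281407657/1440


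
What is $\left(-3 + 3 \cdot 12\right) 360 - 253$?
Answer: $11627$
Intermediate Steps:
$\left(-3 + 3 \cdot 12\right) 360 - 253 = \left(-3 + 36\right) 360 - 253 = 33 \cdot 360 - 253 = 11880 - 253 = 11627$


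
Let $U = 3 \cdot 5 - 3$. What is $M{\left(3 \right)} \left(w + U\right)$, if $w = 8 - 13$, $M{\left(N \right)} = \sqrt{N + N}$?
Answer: $7 \sqrt{6} \approx 17.146$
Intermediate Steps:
$M{\left(N \right)} = \sqrt{2} \sqrt{N}$ ($M{\left(N \right)} = \sqrt{2 N} = \sqrt{2} \sqrt{N}$)
$U = 12$ ($U = 15 - 3 = 12$)
$w = -5$ ($w = 8 - 13 = -5$)
$M{\left(3 \right)} \left(w + U\right) = \sqrt{2} \sqrt{3} \left(-5 + 12\right) = \sqrt{6} \cdot 7 = 7 \sqrt{6}$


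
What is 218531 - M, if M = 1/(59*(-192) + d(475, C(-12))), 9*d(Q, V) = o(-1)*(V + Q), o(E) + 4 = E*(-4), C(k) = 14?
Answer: 2475519169/11328 ≈ 2.1853e+5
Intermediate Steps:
o(E) = -4 - 4*E (o(E) = -4 + E*(-4) = -4 - 4*E)
d(Q, V) = 0 (d(Q, V) = ((-4 - 4*(-1))*(V + Q))/9 = ((-4 + 4)*(Q + V))/9 = (0*(Q + V))/9 = (1/9)*0 = 0)
M = -1/11328 (M = 1/(59*(-192) + 0) = 1/(-11328 + 0) = 1/(-11328) = -1/11328 ≈ -8.8277e-5)
218531 - M = 218531 - 1*(-1/11328) = 218531 + 1/11328 = 2475519169/11328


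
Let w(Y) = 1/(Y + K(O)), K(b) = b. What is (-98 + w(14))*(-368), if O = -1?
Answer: 468464/13 ≈ 36036.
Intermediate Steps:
w(Y) = 1/(-1 + Y) (w(Y) = 1/(Y - 1) = 1/(-1 + Y))
(-98 + w(14))*(-368) = (-98 + 1/(-1 + 14))*(-368) = (-98 + 1/13)*(-368) = -1273/13*(-368) = 468464/13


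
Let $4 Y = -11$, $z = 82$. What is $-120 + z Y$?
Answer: $- \frac{691}{2} \approx -345.5$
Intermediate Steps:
$Y = - \frac{11}{4}$ ($Y = \frac{1}{4} \left(-11\right) = - \frac{11}{4} \approx -2.75$)
$-120 + z Y = -120 + 82 \left(- \frac{11}{4}\right) = -120 - \frac{451}{2} = - \frac{691}{2}$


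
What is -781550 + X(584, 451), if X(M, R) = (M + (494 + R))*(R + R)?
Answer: 597608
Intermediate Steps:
X(M, R) = 2*R*(494 + M + R) (X(M, R) = (494 + M + R)*(2*R) = 2*R*(494 + M + R))
-781550 + X(584, 451) = -781550 + 2*451*(494 + 584 + 451) = -781550 + 2*451*1529 = -781550 + 1379158 = 597608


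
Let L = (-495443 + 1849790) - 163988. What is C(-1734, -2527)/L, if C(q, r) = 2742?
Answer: 2742/1190359 ≈ 0.0023035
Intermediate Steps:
L = 1190359 (L = 1354347 - 163988 = 1190359)
C(-1734, -2527)/L = 2742/1190359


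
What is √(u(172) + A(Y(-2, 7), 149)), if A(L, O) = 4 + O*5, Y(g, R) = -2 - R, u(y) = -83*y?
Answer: 9*I*√167 ≈ 116.31*I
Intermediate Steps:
A(L, O) = 4 + 5*O
√(u(172) + A(Y(-2, 7), 149)) = √(-83*172 + (4 + 5*149)) = √(-14276 + (4 + 745)) = √(-14276 + 749) = √(-13527) = 9*I*√167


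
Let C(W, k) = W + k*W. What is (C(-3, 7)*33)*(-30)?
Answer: 23760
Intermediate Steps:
C(W, k) = W + W*k
(C(-3, 7)*33)*(-30) = (-3*(1 + 7)*33)*(-30) = (-3*8*33)*(-30) = -24*33*(-30) = -792*(-30) = 23760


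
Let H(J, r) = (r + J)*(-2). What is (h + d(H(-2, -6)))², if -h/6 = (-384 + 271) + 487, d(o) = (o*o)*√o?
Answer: 1488400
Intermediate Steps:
H(J, r) = -2*J - 2*r (H(J, r) = (J + r)*(-2) = -2*J - 2*r)
d(o) = o^(5/2) (d(o) = o²*√o = o^(5/2))
h = -2244 (h = -6*((-384 + 271) + 487) = -6*(-113 + 487) = -6*374 = -2244)
(h + d(H(-2, -6)))² = (-2244 + (-2*(-2) - 2*(-6))^(5/2))² = (-2244 + (4 + 12)^(5/2))² = (-2244 + 16^(5/2))² = (-2244 + 1024)² = (-1220)² = 1488400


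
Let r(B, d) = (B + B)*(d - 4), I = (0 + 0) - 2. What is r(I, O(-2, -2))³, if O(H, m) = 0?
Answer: 4096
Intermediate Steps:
I = -2 (I = 0 - 2 = -2)
r(B, d) = 2*B*(-4 + d) (r(B, d) = (2*B)*(-4 + d) = 2*B*(-4 + d))
r(I, O(-2, -2))³ = (2*(-2)*(-4 + 0))³ = (2*(-2)*(-4))³ = 16³ = 4096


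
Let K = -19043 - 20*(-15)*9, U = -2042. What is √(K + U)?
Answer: I*√18385 ≈ 135.59*I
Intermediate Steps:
K = -16343 (K = -19043 + 300*9 = -19043 + 2700 = -16343)
√(K + U) = √(-16343 - 2042) = √(-18385) = I*√18385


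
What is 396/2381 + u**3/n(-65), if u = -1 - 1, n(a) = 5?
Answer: -17068/11905 ≈ -1.4337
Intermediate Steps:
u = -2
396/2381 + u**3/n(-65) = 396/2381 + (-2)**3/5 = 396*(1/2381) - 8*1/5 = 396/2381 - 8/5 = -17068/11905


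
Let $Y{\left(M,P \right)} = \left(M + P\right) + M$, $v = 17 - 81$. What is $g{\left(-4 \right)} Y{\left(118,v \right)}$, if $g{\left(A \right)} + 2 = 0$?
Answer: $-344$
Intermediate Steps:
$v = -64$
$g{\left(A \right)} = -2$ ($g{\left(A \right)} = -2 + 0 = -2$)
$Y{\left(M,P \right)} = P + 2 M$
$g{\left(-4 \right)} Y{\left(118,v \right)} = - 2 \left(-64 + 2 \cdot 118\right) = - 2 \left(-64 + 236\right) = \left(-2\right) 172 = -344$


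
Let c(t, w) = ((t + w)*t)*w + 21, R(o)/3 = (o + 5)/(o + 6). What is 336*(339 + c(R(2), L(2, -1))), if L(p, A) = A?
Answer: 478107/4 ≈ 1.1953e+5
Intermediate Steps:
R(o) = 3*(5 + o)/(6 + o) (R(o) = 3*((o + 5)/(o + 6)) = 3*((5 + o)/(6 + o)) = 3*(5 + o)/(6 + o))
c(t, w) = 21 + t*w*(t + w) (c(t, w) = (t*(t + w))*w + 21 = t*w*(t + w) + 21 = 21 + t*w*(t + w))
336*(339 + c(R(2), L(2, -1))) = 336*(339 + (21 + (3*(5 + 2)/(6 + 2))*(-1)**2 - (3*(5 + 2)/(6 + 2))**2)) = 336*(339 + (21 + (3*7/8)*1 - (3*7/8)**2)) = 336*(339 + (21 + (3*(1/8)*7)*1 - (3*(1/8)*7)**2)) = 336*(339 + (21 + (21/8)*1 - (21/8)**2)) = 336*(339 + (21 + 21/8 - 1*441/64)) = 336*(339 + (21 + 21/8 - 441/64)) = 336*(339 + 1071/64) = 336*(22767/64) = 478107/4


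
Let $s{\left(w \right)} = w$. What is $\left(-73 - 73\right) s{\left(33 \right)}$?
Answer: $-4818$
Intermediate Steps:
$\left(-73 - 73\right) s{\left(33 \right)} = \left(-73 - 73\right) 33 = \left(-146\right) 33 = -4818$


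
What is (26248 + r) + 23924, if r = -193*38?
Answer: 42838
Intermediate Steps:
r = -7334
(26248 + r) + 23924 = (26248 - 7334) + 23924 = 18914 + 23924 = 42838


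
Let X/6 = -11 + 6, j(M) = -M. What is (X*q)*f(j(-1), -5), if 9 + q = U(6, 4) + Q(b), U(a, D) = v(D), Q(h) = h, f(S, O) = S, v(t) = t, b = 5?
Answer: 0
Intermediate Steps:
U(a, D) = D
X = -30 (X = 6*(-11 + 6) = 6*(-5) = -30)
q = 0 (q = -9 + (4 + 5) = -9 + 9 = 0)
(X*q)*f(j(-1), -5) = (-30*0)*(-1*(-1)) = 0*1 = 0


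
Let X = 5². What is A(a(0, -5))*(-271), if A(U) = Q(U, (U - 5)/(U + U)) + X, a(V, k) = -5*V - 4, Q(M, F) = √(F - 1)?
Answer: -6775 - 271*√2/4 ≈ -6870.8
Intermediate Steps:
Q(M, F) = √(-1 + F)
X = 25
a(V, k) = -4 - 5*V
A(U) = 25 + √(-1 + (-5 + U)/(2*U)) (A(U) = √(-1 + (U - 5)/(U + U)) + 25 = √(-1 + (-5 + U)/((2*U))) + 25 = √(-1 + (-5 + U)*(1/(2*U))) + 25 = √(-1 + (-5 + U)/(2*U)) + 25 = 25 + √(-1 + (-5 + U)/(2*U)))
A(a(0, -5))*(-271) = (25 + √2*√((-5 - (-4 - 5*0))/(-4 - 5*0))/2)*(-271) = (25 + √2*√((-5 - (-4 + 0))/(-4 + 0))/2)*(-271) = (25 + √2*√((-5 - 1*(-4))/(-4))/2)*(-271) = (25 + √2*√(-(-5 + 4)/4)/2)*(-271) = (25 + √2*√(-¼*(-1))/2)*(-271) = (25 + √2*√(¼)/2)*(-271) = (25 + (½)*√2*(½))*(-271) = (25 + √2/4)*(-271) = -6775 - 271*√2/4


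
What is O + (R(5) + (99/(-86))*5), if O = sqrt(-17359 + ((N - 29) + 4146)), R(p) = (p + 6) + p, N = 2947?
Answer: 881/86 + I*sqrt(10295) ≈ 10.244 + 101.46*I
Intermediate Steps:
R(p) = 6 + 2*p (R(p) = (6 + p) + p = 6 + 2*p)
O = I*sqrt(10295) (O = sqrt(-17359 + ((2947 - 29) + 4146)) = sqrt(-17359 + (2918 + 4146)) = sqrt(-17359 + 7064) = sqrt(-10295) = I*sqrt(10295) ≈ 101.46*I)
O + (R(5) + (99/(-86))*5) = I*sqrt(10295) + ((6 + 2*5) + (99/(-86))*5) = I*sqrt(10295) + ((6 + 10) + (99*(-1/86))*5) = I*sqrt(10295) + (16 - 99/86*5) = I*sqrt(10295) + (16 - 495/86) = I*sqrt(10295) + 881/86 = 881/86 + I*sqrt(10295)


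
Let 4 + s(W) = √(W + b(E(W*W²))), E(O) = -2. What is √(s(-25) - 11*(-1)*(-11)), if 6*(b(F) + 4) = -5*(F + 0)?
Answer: √(-1125 + 3*I*√246)/3 ≈ 0.23376 + 11.183*I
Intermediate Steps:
b(F) = -4 - 5*F/6 (b(F) = -4 + (-5*(F + 0))/6 = -4 + (-5*F)/6 = -4 - 5*F/6)
s(W) = -4 + √(-7/3 + W) (s(W) = -4 + √(W + (-4 - ⅚*(-2))) = -4 + √(W + (-4 + 5/3)) = -4 + √(W - 7/3) = -4 + √(-7/3 + W))
√(s(-25) - 11*(-1)*(-11)) = √((-4 + √(-21 + 9*(-25))/3) - 11*(-1)*(-11)) = √((-4 + √(-21 - 225)/3) + 11*(-11)) = √((-4 + √(-246)/3) - 121) = √((-4 + (I*√246)/3) - 121) = √((-4 + I*√246/3) - 121) = √(-125 + I*√246/3)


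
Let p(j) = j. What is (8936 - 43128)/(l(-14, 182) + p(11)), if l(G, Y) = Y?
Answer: -34192/193 ≈ -177.16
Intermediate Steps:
(8936 - 43128)/(l(-14, 182) + p(11)) = (8936 - 43128)/(182 + 11) = -34192/193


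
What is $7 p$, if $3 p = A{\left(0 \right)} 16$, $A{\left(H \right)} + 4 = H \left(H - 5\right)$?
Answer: $- \frac{448}{3} \approx -149.33$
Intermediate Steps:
$A{\left(H \right)} = -4 + H \left(-5 + H\right)$ ($A{\left(H \right)} = -4 + H \left(H - 5\right) = -4 + H \left(-5 + H\right)$)
$p = - \frac{64}{3}$ ($p = \frac{\left(-4 + 0^{2} - 0\right) 16}{3} = \frac{\left(-4 + 0 + 0\right) 16}{3} = \frac{\left(-4\right) 16}{3} = \frac{1}{3} \left(-64\right) = - \frac{64}{3} \approx -21.333$)
$7 p = 7 \left(- \frac{64}{3}\right) = - \frac{448}{3}$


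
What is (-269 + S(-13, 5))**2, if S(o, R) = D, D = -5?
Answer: 75076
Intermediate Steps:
S(o, R) = -5
(-269 + S(-13, 5))**2 = (-269 - 5)**2 = (-274)**2 = 75076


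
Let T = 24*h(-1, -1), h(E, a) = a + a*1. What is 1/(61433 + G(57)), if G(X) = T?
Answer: 1/61385 ≈ 1.6291e-5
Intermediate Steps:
h(E, a) = 2*a (h(E, a) = a + a = 2*a)
T = -48 (T = 24*(2*(-1)) = 24*(-2) = -48)
G(X) = -48
1/(61433 + G(57)) = 1/(61433 - 48) = 1/61385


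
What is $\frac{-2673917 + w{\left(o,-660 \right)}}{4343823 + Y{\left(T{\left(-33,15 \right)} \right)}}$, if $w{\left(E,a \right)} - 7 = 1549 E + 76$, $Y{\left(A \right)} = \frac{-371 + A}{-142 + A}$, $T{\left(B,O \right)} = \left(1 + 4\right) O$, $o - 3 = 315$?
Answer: $- \frac{146143884}{291036437} \approx -0.50215$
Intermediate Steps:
$o = 318$ ($o = 3 + 315 = 318$)
$T{\left(B,O \right)} = 5 O$
$Y{\left(A \right)} = \frac{-371 + A}{-142 + A}$
$w{\left(E,a \right)} = 83 + 1549 E$ ($w{\left(E,a \right)} = 7 + \left(1549 E + 76\right) = 7 + \left(76 + 1549 E\right) = 83 + 1549 E$)
$\frac{-2673917 + w{\left(o,-660 \right)}}{4343823 + Y{\left(T{\left(-33,15 \right)} \right)}} = \frac{-2673917 + \left(83 + 1549 \cdot 318\right)}{4343823 + \frac{-371 + 5 \cdot 15}{-142 + 5 \cdot 15}} = \frac{-2673917 + \left(83 + 492582\right)}{4343823 + \frac{-371 + 75}{-142 + 75}} = \frac{-2673917 + 492665}{4343823 + \frac{1}{-67} \left(-296\right)} = - \frac{2181252}{4343823 - - \frac{296}{67}} = - \frac{2181252}{4343823 + \frac{296}{67}} = - \frac{2181252}{\frac{291036437}{67}} = \left(-2181252\right) \frac{67}{291036437} = - \frac{146143884}{291036437}$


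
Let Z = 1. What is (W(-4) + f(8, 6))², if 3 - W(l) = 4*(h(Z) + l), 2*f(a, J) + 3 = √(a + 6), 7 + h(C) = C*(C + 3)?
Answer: (59 + √14)²/4 ≈ 984.13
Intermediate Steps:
h(C) = -7 + C*(3 + C) (h(C) = -7 + C*(C + 3) = -7 + C*(3 + C))
f(a, J) = -3/2 + √(6 + a)/2 (f(a, J) = -3/2 + √(a + 6)/2 = -3/2 + √(6 + a)/2)
W(l) = 15 - 4*l (W(l) = 3 - 4*((-7 + 1² + 3*1) + l) = 3 - 4*((-7 + 1 + 3) + l) = 3 - 4*(-3 + l) = 3 - (-12 + 4*l) = 3 + (12 - 4*l) = 15 - 4*l)
(W(-4) + f(8, 6))² = ((15 - 4*(-4)) + (-3/2 + √(6 + 8)/2))² = ((15 + 16) + (-3/2 + √14/2))² = (31 + (-3/2 + √14/2))² = (59/2 + √14/2)²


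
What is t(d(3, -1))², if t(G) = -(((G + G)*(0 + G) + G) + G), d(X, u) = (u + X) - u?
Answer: 576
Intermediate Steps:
d(X, u) = X (d(X, u) = (X + u) - u = X)
t(G) = -2*G - 2*G² (t(G) = -(((2*G)*G + G) + G) = -((2*G² + G) + G) = -((G + 2*G²) + G) = -(2*G + 2*G²) = -2*G - 2*G²)
t(d(3, -1))² = (-2*3*(1 + 3))² = (-2*3*4)² = (-24)² = 576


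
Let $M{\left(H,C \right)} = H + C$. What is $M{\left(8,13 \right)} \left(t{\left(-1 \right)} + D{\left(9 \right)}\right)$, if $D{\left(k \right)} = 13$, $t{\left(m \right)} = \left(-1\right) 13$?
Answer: $0$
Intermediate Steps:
$t{\left(m \right)} = -13$
$M{\left(H,C \right)} = C + H$
$M{\left(8,13 \right)} \left(t{\left(-1 \right)} + D{\left(9 \right)}\right) = \left(13 + 8\right) \left(-13 + 13\right) = 21 \cdot 0 = 0$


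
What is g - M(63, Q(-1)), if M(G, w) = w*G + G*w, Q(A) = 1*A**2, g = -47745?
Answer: -47871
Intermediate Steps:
Q(A) = A**2
M(G, w) = 2*G*w (M(G, w) = G*w + G*w = 2*G*w)
g - M(63, Q(-1)) = -47745 - 2*63*(-1)**2 = -47745 - 2*63 = -47745 - 1*126 = -47745 - 126 = -47871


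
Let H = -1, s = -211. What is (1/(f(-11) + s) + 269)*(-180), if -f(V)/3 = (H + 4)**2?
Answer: -5761890/119 ≈ -48419.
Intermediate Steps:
f(V) = -27 (f(V) = -3*(-1 + 4)**2 = -3*3**2 = -3*9 = -27)
(1/(f(-11) + s) + 269)*(-180) = (1/(-27 - 211) + 269)*(-180) = (1/(-238) + 269)*(-180) = (-1/238 + 269)*(-180) = (64021/238)*(-180) = -5761890/119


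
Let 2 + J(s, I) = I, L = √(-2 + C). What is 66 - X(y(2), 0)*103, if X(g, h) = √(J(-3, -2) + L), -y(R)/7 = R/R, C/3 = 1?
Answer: 66 - 103*I*√3 ≈ 66.0 - 178.4*I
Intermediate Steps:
C = 3 (C = 3*1 = 3)
L = 1 (L = √(-2 + 3) = √1 = 1)
J(s, I) = -2 + I
y(R) = -7 (y(R) = -7*R/R = -7*1 = -7)
X(g, h) = I*√3 (X(g, h) = √((-2 - 2) + 1) = √(-4 + 1) = √(-3) = I*√3)
66 - X(y(2), 0)*103 = 66 - I*√3*103 = 66 - 103*I*√3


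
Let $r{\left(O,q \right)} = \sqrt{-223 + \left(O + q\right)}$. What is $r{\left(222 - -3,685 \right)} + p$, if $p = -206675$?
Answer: $-206675 + \sqrt{687} \approx -2.0665 \cdot 10^{5}$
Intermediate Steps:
$r{\left(O,q \right)} = \sqrt{-223 + O + q}$
$r{\left(222 - -3,685 \right)} + p = \sqrt{-223 + \left(222 - -3\right) + 685} - 206675 = \sqrt{-223 + \left(222 + 3\right) + 685} - 206675 = \sqrt{-223 + 225 + 685} - 206675 = \sqrt{687} - 206675 = -206675 + \sqrt{687}$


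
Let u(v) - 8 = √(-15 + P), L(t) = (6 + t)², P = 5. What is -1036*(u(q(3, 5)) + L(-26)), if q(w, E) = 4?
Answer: -422688 - 1036*I*√10 ≈ -4.2269e+5 - 3276.1*I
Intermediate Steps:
u(v) = 8 + I*√10 (u(v) = 8 + √(-15 + 5) = 8 + √(-10) = 8 + I*√10)
-1036*(u(q(3, 5)) + L(-26)) = -1036*((8 + I*√10) + (6 - 26)²) = -1036*((8 + I*√10) + (-20)²) = -1036*((8 + I*√10) + 400) = -1036*(408 + I*√10) = -422688 - 1036*I*√10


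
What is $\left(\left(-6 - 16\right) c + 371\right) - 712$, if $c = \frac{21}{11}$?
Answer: $-383$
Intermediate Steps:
$c = \frac{21}{11}$ ($c = 21 \cdot \frac{1}{11} = \frac{21}{11} \approx 1.9091$)
$\left(\left(-6 - 16\right) c + 371\right) - 712 = \left(\left(-6 - 16\right) \frac{21}{11} + 371\right) - 712 = \left(\left(-22\right) \frac{21}{11} + 371\right) - 712 = \left(-42 + 371\right) - 712 = 329 - 712 = -383$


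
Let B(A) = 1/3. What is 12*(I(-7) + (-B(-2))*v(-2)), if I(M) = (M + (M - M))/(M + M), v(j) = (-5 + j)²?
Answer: -190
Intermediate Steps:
B(A) = ⅓
I(M) = ½ (I(M) = (M + 0)/((2*M)) = M*(1/(2*M)) = ½)
12*(I(-7) + (-B(-2))*v(-2)) = 12*(½ + (-1*⅓)*(-5 - 2)²) = 12*(½ - ⅓*(-7)²) = 12*(½ - ⅓*49) = 12*(½ - 49/3) = 12*(-95/6) = -190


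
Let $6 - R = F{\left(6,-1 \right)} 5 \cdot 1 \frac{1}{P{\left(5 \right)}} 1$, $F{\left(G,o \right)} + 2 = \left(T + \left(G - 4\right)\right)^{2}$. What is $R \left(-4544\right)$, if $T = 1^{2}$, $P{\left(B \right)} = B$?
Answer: $4544$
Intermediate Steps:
$T = 1$
$F{\left(G,o \right)} = -2 + \left(-3 + G\right)^{2}$ ($F{\left(G,o \right)} = -2 + \left(1 + \left(G - 4\right)\right)^{2} = -2 + \left(1 + \left(-4 + G\right)\right)^{2} = -2 + \left(-3 + G\right)^{2}$)
$R = -1$ ($R = 6 - \left(-2 + \left(-3 + 6\right)^{2}\right) 5 \cdot 1 \cdot \frac{1}{5} \cdot 1 = 6 - \left(-2 + 3^{2}\right) 5 \cdot 1 \cdot \frac{1}{5} \cdot 1 = 6 - \left(-2 + 9\right) 5 \cdot \frac{1}{5} \cdot 1 = 6 - 7 \cdot 5 \cdot \frac{1}{5} \cdot 1 = 6 - 35 \cdot \frac{1}{5} \cdot 1 = 6 - 7 \cdot 1 = 6 - 7 = -1$)
$R \left(-4544\right) = \left(-1\right) \left(-4544\right) = 4544$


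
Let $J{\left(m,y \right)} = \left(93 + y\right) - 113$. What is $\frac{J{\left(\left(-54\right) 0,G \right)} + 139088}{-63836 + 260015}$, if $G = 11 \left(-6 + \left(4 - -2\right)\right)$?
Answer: $\frac{46356}{65393} \approx 0.70888$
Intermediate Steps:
$G = 0$ ($G = 11 \left(-6 + \left(4 + 2\right)\right) = 11 \left(-6 + 6\right) = 11 \cdot 0 = 0$)
$J{\left(m,y \right)} = -20 + y$
$\frac{J{\left(\left(-54\right) 0,G \right)} + 139088}{-63836 + 260015} = \frac{\left(-20 + 0\right) + 139088}{-63836 + 260015} = \frac{-20 + 139088}{196179} = 139068 \cdot \frac{1}{196179} = \frac{46356}{65393}$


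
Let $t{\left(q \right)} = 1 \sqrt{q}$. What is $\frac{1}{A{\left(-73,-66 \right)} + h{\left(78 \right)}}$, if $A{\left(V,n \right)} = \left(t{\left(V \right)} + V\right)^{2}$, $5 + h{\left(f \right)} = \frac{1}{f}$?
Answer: $\frac{78 i}{11388 \sqrt{73} + 409579 i} \approx 0.00018027 + 4.2824 \cdot 10^{-5} i$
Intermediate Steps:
$t{\left(q \right)} = \sqrt{q}$
$h{\left(f \right)} = -5 + \frac{1}{f}$
$A{\left(V,n \right)} = \left(V + \sqrt{V}\right)^{2}$ ($A{\left(V,n \right)} = \left(\sqrt{V} + V\right)^{2} = \left(V + \sqrt{V}\right)^{2}$)
$\frac{1}{A{\left(-73,-66 \right)} + h{\left(78 \right)}} = \frac{1}{\left(-73 + \sqrt{-73}\right)^{2} - \left(5 - \frac{1}{78}\right)} = \frac{1}{\left(-73 + i \sqrt{73}\right)^{2} + \left(-5 + \frac{1}{78}\right)} = \frac{1}{\left(-73 + i \sqrt{73}\right)^{2} - \frac{389}{78}} = \frac{1}{- \frac{389}{78} + \left(-73 + i \sqrt{73}\right)^{2}}$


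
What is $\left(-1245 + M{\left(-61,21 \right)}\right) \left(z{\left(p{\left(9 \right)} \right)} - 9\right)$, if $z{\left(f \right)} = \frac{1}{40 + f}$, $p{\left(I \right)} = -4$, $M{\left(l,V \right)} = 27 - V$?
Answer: $\frac{133399}{12} \approx 11117.0$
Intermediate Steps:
$\left(-1245 + M{\left(-61,21 \right)}\right) \left(z{\left(p{\left(9 \right)} \right)} - 9\right) = \left(-1245 + \left(27 - 21\right)\right) \left(\frac{1}{40 - 4} - 9\right) = \left(-1245 + \left(27 - 21\right)\right) \left(\frac{1}{36} - 9\right) = \left(-1245 + 6\right) \left(\frac{1}{36} - 9\right) = \left(-1239\right) \left(- \frac{323}{36}\right) = \frac{133399}{12}$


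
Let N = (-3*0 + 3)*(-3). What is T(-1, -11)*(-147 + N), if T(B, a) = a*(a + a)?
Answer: -37752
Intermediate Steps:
T(B, a) = 2*a**2 (T(B, a) = a*(2*a) = 2*a**2)
N = -9 (N = (0 + 3)*(-3) = 3*(-3) = -9)
T(-1, -11)*(-147 + N) = (2*(-11)**2)*(-147 - 9) = (2*121)*(-156) = 242*(-156) = -37752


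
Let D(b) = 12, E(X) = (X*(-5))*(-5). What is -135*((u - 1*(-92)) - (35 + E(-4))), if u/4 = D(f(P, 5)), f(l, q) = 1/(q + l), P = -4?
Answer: -27675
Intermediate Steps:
E(X) = 25*X (E(X) = -5*X*(-5) = 25*X)
f(l, q) = 1/(l + q)
u = 48 (u = 4*12 = 48)
-135*((u - 1*(-92)) - (35 + E(-4))) = -135*((48 - 1*(-92)) - (35 + 25*(-4))) = -135*((48 + 92) - (35 - 100)) = -135*(140 - 1*(-65)) = -135*(140 + 65) = -135*205 = -27675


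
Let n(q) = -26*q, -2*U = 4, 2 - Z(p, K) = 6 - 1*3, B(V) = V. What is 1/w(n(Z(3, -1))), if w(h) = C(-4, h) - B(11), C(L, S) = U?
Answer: -1/13 ≈ -0.076923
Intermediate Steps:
Z(p, K) = -1 (Z(p, K) = 2 - (6 - 1*3) = 2 - (6 - 3) = 2 - 1*3 = 2 - 3 = -1)
U = -2 (U = -½*4 = -2)
C(L, S) = -2
w(h) = -13 (w(h) = -2 - 1*11 = -2 - 11 = -13)
1/w(n(Z(3, -1))) = 1/(-13) = -1/13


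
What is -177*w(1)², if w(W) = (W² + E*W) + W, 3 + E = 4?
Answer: -1593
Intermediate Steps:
E = 1 (E = -3 + 4 = 1)
w(W) = W² + 2*W (w(W) = (W² + 1*W) + W = (W² + W) + W = (W + W²) + W = W² + 2*W)
-177*w(1)² = -177*(2 + 1)² = -177*(1*3)² = -177*3² = -177*9 = -1593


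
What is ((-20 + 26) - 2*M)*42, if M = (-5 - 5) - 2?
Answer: 1260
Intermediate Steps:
M = -12 (M = -10 - 2 = -12)
((-20 + 26) - 2*M)*42 = ((-20 + 26) - 2*(-12))*42 = (6 + 24)*42 = 30*42 = 1260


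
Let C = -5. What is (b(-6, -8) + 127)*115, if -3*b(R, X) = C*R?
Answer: 13455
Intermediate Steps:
b(R, X) = 5*R/3 (b(R, X) = -(-5)*R/3 = 5*R/3)
(b(-6, -8) + 127)*115 = ((5/3)*(-6) + 127)*115 = (-10 + 127)*115 = 117*115 = 13455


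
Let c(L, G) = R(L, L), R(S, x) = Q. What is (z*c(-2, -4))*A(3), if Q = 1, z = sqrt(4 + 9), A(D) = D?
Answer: 3*sqrt(13) ≈ 10.817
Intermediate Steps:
z = sqrt(13) ≈ 3.6056
R(S, x) = 1
c(L, G) = 1
(z*c(-2, -4))*A(3) = (sqrt(13)*1)*3 = sqrt(13)*3 = 3*sqrt(13)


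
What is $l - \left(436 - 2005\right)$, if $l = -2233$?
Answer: $-664$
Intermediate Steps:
$l - \left(436 - 2005\right) = -2233 - \left(436 - 2005\right) = -2233 - -1569 = -2233 + 1569 = -664$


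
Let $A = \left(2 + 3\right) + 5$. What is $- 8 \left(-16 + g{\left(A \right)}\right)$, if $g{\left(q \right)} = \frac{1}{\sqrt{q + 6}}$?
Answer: $126$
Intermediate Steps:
$A = 10$ ($A = 5 + 5 = 10$)
$g{\left(q \right)} = \frac{1}{\sqrt{6 + q}}$
$- 8 \left(-16 + g{\left(A \right)}\right) = - 8 \left(-16 + \frac{1}{\sqrt{6 + 10}}\right) = - 8 \left(-16 + \frac{1}{\sqrt{16}}\right) = - 8 \left(-16 + \frac{1}{4}\right) = \left(-8\right) \left(- \frac{63}{4}\right) = 126$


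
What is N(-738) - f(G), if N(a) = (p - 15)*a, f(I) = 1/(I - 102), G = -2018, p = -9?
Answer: 37549441/2120 ≈ 17712.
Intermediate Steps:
f(I) = 1/(-102 + I)
N(a) = -24*a (N(a) = (-9 - 15)*a = -24*a)
N(-738) - f(G) = -24*(-738) - 1/(-102 - 2018) = 17712 - 1/(-2120) = 17712 - 1*(-1/2120) = 17712 + 1/2120 = 37549441/2120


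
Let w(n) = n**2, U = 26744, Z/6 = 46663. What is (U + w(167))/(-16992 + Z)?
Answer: 18211/87662 ≈ 0.20774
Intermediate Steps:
Z = 279978 (Z = 6*46663 = 279978)
(U + w(167))/(-16992 + Z) = (26744 + 167**2)/(-16992 + 279978) = (26744 + 27889)/262986 = 54633*(1/262986) = 18211/87662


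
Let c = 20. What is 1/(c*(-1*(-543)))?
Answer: 1/10860 ≈ 9.2081e-5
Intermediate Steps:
1/(c*(-1*(-543))) = 1/(20*(-1*(-543))) = 1/(20*543) = 1/10860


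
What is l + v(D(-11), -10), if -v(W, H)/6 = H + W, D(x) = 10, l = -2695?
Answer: -2695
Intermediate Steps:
v(W, H) = -6*H - 6*W (v(W, H) = -6*(H + W) = -6*H - 6*W)
l + v(D(-11), -10) = -2695 + (-6*(-10) - 6*10) = -2695 + (60 - 60) = -2695 + 0 = -2695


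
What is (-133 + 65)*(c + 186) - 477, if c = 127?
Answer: -21761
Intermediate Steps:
(-133 + 65)*(c + 186) - 477 = (-133 + 65)*(127 + 186) - 477 = -68*313 - 477 = -21284 - 477 = -21761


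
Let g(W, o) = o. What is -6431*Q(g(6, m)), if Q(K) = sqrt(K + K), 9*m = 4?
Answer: -12862*sqrt(2)/3 ≈ -6063.2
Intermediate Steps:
m = 4/9 (m = (1/9)*4 = 4/9 ≈ 0.44444)
Q(K) = sqrt(2)*sqrt(K) (Q(K) = sqrt(2*K) = sqrt(2)*sqrt(K))
-6431*Q(g(6, m)) = -6431*sqrt(2)*sqrt(4/9) = -6431*sqrt(2)*2/3 = -12862*sqrt(2)/3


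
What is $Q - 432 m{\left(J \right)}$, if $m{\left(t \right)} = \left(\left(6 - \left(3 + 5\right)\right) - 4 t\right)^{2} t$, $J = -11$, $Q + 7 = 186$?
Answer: $8382707$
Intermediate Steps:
$Q = 179$ ($Q = -7 + 186 = 179$)
$m{\left(t \right)} = t \left(-2 - 4 t\right)^{2}$ ($m{\left(t \right)} = \left(\left(6 - 8\right) - 4 t\right)^{2} t = \left(-2 - 4 t\right)^{2} t = t \left(-2 - 4 t\right)^{2}$)
$Q - 432 m{\left(J \right)} = 179 - 432 \cdot 4 \left(-11\right) \left(1 + 2 \left(-11\right)\right)^{2} = 179 - 432 \cdot 4 \left(-11\right) \left(1 - 22\right)^{2} = 179 - 432 \cdot 4 \left(-11\right) \left(-21\right)^{2} = 179 - 432 \cdot 4 \left(-11\right) 441 = 179 - -8382528 = 179 + 8382528 = 8382707$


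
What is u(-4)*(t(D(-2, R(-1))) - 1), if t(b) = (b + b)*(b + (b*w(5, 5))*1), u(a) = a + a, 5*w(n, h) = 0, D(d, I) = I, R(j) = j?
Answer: -8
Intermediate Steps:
w(n, h) = 0 (w(n, h) = (⅕)*0 = 0)
u(a) = 2*a
t(b) = 2*b² (t(b) = (b + b)*(b + (b*0)*1) = (2*b)*(b + 0*1) = (2*b)*(b + 0) = (2*b)*b = 2*b²)
u(-4)*(t(D(-2, R(-1))) - 1) = (2*(-4))*(2*(-1)² - 1) = -8*(2*1 - 1) = -8*(2 - 1) = -8*1 = -8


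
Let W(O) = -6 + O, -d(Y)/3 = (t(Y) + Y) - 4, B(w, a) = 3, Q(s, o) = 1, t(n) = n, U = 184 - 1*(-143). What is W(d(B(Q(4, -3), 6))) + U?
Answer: 315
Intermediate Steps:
U = 327 (U = 184 + 143 = 327)
d(Y) = 12 - 6*Y (d(Y) = -3*((Y + Y) - 4) = -3*(2*Y - 4) = -3*(-4 + 2*Y) = 12 - 6*Y)
W(d(B(Q(4, -3), 6))) + U = (-6 + (12 - 6*3)) + 327 = (-6 + (12 - 18)) + 327 = (-6 - 6) + 327 = -12 + 327 = 315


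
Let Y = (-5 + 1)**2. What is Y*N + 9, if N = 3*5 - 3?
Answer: 201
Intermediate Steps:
Y = 16 (Y = (-4)**2 = 16)
N = 12 (N = 15 - 3 = 12)
Y*N + 9 = 16*12 + 9 = 192 + 9 = 201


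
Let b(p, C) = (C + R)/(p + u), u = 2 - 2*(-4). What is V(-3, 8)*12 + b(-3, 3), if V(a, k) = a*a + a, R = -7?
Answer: 500/7 ≈ 71.429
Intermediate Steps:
u = 10 (u = 2 + 8 = 10)
b(p, C) = (-7 + C)/(10 + p) (b(p, C) = (C - 7)/(p + 10) = (-7 + C)/(10 + p))
V(a, k) = a + a² (V(a, k) = a² + a = a + a²)
V(-3, 8)*12 + b(-3, 3) = -3*(1 - 3)*12 + (-7 + 3)/(10 - 3) = -3*(-2)*12 - 4/7 = 6*12 + (⅐)*(-4) = 72 - 4/7 = 500/7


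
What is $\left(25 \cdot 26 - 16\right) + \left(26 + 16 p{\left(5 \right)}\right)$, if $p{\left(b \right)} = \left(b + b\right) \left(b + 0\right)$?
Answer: $1460$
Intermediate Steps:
$p{\left(b \right)} = 2 b^{2}$ ($p{\left(b \right)} = 2 b b = 2 b^{2}$)
$\left(25 \cdot 26 - 16\right) + \left(26 + 16 p{\left(5 \right)}\right) = \left(25 \cdot 26 - 16\right) + \left(26 + 16 \cdot 2 \cdot 5^{2}\right) = \left(650 - 16\right) + \left(26 + 16 \cdot 2 \cdot 25\right) = 634 + \left(26 + 16 \cdot 50\right) = 634 + \left(26 + 800\right) = 634 + 826 = 1460$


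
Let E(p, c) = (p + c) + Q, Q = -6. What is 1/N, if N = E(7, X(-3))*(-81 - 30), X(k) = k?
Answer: 1/222 ≈ 0.0045045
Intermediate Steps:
E(p, c) = -6 + c + p (E(p, c) = (p + c) - 6 = (c + p) - 6 = -6 + c + p)
N = 222 (N = (-6 - 3 + 7)*(-81 - 30) = -2*(-111) = 222)
1/N = 1/222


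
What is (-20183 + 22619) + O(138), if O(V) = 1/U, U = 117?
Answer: 285013/117 ≈ 2436.0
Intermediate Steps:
O(V) = 1/117
(-20183 + 22619) + O(138) = (-20183 + 22619) + 1/117 = 2436 + 1/117 = 285013/117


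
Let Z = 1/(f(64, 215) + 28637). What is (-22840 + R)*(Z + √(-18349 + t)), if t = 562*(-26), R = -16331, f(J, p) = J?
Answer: -13057/9567 - 39171*I*√32961 ≈ -1.3648 - 7.1116e+6*I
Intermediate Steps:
t = -14612
Z = 1/28701 (Z = 1/(64 + 28637) = 1/28701 ≈ 3.4842e-5)
(-22840 + R)*(Z + √(-18349 + t)) = (-22840 - 16331)*(1/28701 + √(-18349 - 14612)) = -39171*(1/28701 + √(-32961)) = -39171*(1/28701 + I*√32961) = -13057/9567 - 39171*I*√32961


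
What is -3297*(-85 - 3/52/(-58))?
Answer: 845209029/3016 ≈ 2.8024e+5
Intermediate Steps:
-3297*(-85 - 3/52/(-58)) = -3297*(-85 - 3*1/52*(-1/58)) = -3297*(-85 - 3/52*(-1/58)) = -3297*(-85 + 3/3016) = -3297*(-256357/3016) = 845209029/3016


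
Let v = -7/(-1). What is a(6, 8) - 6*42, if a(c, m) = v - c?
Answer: -251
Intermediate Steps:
v = 7 (v = -7*(-1) = 7)
a(c, m) = 7 - c
a(6, 8) - 6*42 = (7 - 1*6) - 6*42 = (7 - 6) - 252 = 1 - 252 = -251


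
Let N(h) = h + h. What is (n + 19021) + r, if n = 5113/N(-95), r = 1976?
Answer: 3984317/190 ≈ 20970.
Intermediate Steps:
N(h) = 2*h
n = -5113/190 (n = 5113/((2*(-95))) = 5113/(-190) = 5113*(-1/190) = -5113/190 ≈ -26.911)
(n + 19021) + r = (-5113/190 + 19021) + 1976 = 3608877/190 + 1976 = 3984317/190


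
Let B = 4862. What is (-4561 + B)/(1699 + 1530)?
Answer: 301/3229 ≈ 0.093218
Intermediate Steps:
(-4561 + B)/(1699 + 1530) = (-4561 + 4862)/(1699 + 1530) = 301/3229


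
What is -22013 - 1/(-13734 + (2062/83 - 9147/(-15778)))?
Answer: -395186089174853/17952395879 ≈ -22013.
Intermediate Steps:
-22013 - 1/(-13734 + (2062/83 - 9147/(-15778))) = -22013 - 1/(-13734 + (2062*(1/83) - 9147*(-1/15778))) = -22013 - 1/(-13734 + (2062/83 + 9147/15778)) = -22013 - 1/(-13734 + 33293437/1309574) = -22013 - 1/(-17952395879/1309574) = -22013 - 1*(-1309574/17952395879) = -22013 + 1309574/17952395879 = -395186089174853/17952395879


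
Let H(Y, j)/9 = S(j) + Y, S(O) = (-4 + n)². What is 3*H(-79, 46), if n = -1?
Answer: -1458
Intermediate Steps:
S(O) = 25 (S(O) = (-4 - 1)² = (-5)² = 25)
H(Y, j) = 225 + 9*Y (H(Y, j) = 9*(25 + Y) = 225 + 9*Y)
3*H(-79, 46) = 3*(225 + 9*(-79)) = 3*(225 - 711) = 3*(-486) = -1458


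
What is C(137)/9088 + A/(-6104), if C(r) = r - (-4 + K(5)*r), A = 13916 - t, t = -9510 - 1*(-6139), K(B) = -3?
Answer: -2402107/866768 ≈ -2.7713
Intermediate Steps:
t = -3371 (t = -9510 + 6139 = -3371)
A = 17287 (A = 13916 - 1*(-3371) = 13916 + 3371 = 17287)
C(r) = 4 + 4*r (C(r) = r - (-4 - 3*r) = r + (4 + 3*r) = 4 + 4*r)
C(137)/9088 + A/(-6104) = (4 + 4*137)/9088 + 17287/(-6104) = (4 + 548)*(1/9088) + 17287*(-1/6104) = 552*(1/9088) - 17287/6104 = 69/1136 - 17287/6104 = -2402107/866768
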